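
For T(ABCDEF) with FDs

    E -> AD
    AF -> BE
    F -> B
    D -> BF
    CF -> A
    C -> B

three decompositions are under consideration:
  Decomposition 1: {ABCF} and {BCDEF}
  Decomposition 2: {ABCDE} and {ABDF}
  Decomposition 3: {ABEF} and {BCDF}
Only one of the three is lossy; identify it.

Decomposition 1: common = {BCF}, closure = {ABCDEF} → lossless.
Decomposition 2: common = {ABD}, closure = {ABDEF} → lossless.
Decomposition 3: common = {BF}, closure = {BF} → lossy.

Decomposition 3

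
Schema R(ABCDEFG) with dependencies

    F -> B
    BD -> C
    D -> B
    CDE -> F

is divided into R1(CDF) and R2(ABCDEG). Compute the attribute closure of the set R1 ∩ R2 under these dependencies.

R1 ∩ R2 = {CD}.
D → B applies, adding B
Closure: {BCD}.

BCD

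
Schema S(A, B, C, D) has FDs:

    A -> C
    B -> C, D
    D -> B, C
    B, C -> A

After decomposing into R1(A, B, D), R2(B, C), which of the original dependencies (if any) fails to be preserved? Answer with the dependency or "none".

A -> C

Check A → C: no single fragment contains all of {A, C}, and the restricted closure of {A} across the fragments never reaches {C}.
B → C, D is preserved.
D → B, C is preserved.
B, C → A is preserved.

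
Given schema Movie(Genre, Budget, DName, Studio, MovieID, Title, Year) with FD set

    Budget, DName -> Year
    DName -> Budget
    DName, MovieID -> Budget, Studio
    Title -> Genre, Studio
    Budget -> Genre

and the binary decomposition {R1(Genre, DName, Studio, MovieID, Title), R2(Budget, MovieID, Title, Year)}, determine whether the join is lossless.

No

Common attributes: R1 ∩ R2 = {MovieID, Title}.
Closure of {MovieID, Title}: Title → Genre, Studio applies, adding Genre, Studio. So (MovieID, Title)⁺ = {Genre, Studio, MovieID, Title}.
The closure contains neither all of R1 = {Genre, DName, Studio, MovieID, Title} nor all of R2 = {Budget, MovieID, Title, Year}, so the common attributes are not a superkey of either fragment. The join is lossy.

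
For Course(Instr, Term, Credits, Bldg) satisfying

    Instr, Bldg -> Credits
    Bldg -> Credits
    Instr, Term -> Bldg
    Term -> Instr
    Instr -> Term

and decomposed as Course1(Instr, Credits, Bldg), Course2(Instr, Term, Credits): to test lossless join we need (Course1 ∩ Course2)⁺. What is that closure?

Instr, Term, Credits, Bldg

Course1 ∩ Course2 = {Instr, Credits}.
Instr → Term applies, adding Term
Instr, Term → Bldg applies, adding Bldg
Closure: {Instr, Term, Credits, Bldg}.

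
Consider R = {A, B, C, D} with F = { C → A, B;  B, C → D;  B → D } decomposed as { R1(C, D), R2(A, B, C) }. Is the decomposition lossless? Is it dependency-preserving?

lossless but not dependency-preserving

Lossless test: (C)⁺ = {A, B, C, D}, which contains all of one fragment — lossless.
Dependency preservation: the restricted closure of {B} across the fragments never reaches {D}, so B → D cannot be enforced without a join — not preserved.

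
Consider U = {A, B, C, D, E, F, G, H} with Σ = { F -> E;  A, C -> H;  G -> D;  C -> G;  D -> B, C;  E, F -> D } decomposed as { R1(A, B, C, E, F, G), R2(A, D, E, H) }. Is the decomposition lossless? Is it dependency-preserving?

Lossless test: (A, E)⁺ = {A, E}, which is a superkey of neither fragment — lossy.
Dependency preservation: the restricted closure of {A, C} across the fragments never reaches {H}, so A, C → H cannot be enforced without a join — not preserved.

lossy and not dependency-preserving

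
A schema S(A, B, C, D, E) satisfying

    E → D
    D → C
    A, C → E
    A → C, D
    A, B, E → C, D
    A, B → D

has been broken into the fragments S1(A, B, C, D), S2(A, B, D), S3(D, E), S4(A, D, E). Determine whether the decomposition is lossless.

Chase test. Columns are A, B, C, D, E; row i has aⱼ where attribute j ∈ Si, else bᵢⱼ.
Initial tableau (one row per fragment):
  row 1: a1 a2 a3 a4 b15
  row 2: a1 a2 b23 a4 b25
  row 3: b31 b32 b33 a4 a5
  row 4: a1 b42 b43 a4 a5
Rows 1 and 2 agree on D; apply D→C and equate their C entries.
Rows 1 and 3 agree on D; apply D→C and equate their C entries.
Rows 1 and 4 agree on D; apply D→C and equate their C entries.
Rows 1 and 2 agree on A, C; apply A, C→E and equate their E entries.
Rows 1 and 4 agree on A, C; apply A, C→E and equate their E entries.
Row 1 is now all distinguished symbols — the join is lossless.

Yes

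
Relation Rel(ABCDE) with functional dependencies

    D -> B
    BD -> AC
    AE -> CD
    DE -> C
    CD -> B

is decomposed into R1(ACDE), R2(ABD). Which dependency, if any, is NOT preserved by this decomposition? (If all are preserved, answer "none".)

none

D → B lies within R2.
BD → AC: restricted closure across fragments reaches AC.
AE → CD lies within R1.
DE → C lies within R1.
CD → B: restricted closure across fragments reaches B.
Every dependency is enforceable on the fragments, so the decomposition is dependency-preserving.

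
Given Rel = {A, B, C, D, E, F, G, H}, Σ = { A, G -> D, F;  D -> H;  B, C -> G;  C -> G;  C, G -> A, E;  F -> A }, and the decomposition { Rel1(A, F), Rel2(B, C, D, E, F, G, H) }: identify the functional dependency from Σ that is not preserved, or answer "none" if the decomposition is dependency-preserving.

A, G -> D, F

Check A, G → D, F: no single fragment contains all of {A, D, F, G}, and the restricted closure of {A, G} across the fragments never reaches {D, F}.
D → H is preserved.
B, C → G is preserved.
C → G is preserved.
C, G → A, E is preserved.
F → A is preserved.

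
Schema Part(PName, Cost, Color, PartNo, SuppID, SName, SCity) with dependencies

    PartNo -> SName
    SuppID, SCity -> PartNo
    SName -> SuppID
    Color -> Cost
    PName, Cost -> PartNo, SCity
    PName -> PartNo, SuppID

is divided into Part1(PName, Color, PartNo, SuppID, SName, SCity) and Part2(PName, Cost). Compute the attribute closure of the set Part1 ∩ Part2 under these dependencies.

PName, PartNo, SuppID, SName

Part1 ∩ Part2 = {PName}.
PName → PartNo, SuppID applies, adding PartNo, SuppID
PartNo → SName applies, adding SName
Closure: {PName, PartNo, SuppID, SName}.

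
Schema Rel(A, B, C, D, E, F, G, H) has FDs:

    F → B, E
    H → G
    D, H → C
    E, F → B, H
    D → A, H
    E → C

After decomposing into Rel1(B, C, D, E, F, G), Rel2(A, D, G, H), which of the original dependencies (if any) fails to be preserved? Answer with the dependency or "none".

Check E, F → B, H: no single fragment contains all of {B, E, F, H}, and the restricted closure of {E, F} across the fragments never reaches {B, H}.
F → B, E is preserved.
H → G is preserved.
D, H → C is preserved.
D → A, H is preserved.
E → C is preserved.

E, F → B, H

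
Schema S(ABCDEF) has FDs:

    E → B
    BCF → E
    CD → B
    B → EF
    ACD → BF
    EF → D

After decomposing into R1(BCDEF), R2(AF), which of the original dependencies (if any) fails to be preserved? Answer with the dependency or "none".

E → B lies within R1.
BCF → E lies within R1.
CD → B lies within R1.
B → EF lies within R1.
ACD → BF: restricted closure across fragments reaches BF.
EF → D lies within R1.
Every dependency is enforceable on the fragments, so the decomposition is dependency-preserving.

none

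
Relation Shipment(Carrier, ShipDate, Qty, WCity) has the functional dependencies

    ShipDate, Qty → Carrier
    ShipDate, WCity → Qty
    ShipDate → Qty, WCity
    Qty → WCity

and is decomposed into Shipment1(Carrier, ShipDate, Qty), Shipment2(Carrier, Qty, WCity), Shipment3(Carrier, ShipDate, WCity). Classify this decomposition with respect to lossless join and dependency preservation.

lossless and dependency-preserving

Lossless test (chase): Rows 1 and 3 agree on ShipDate; apply ShipDate→Qty, WCity and equate their Qty, WCity entries. Row 1 is now all distinguished symbols — the join is lossless.
Dependency preservation: ShipDate, WCity → Qty; ShipDate → Qty, WCity are not contained in any single fragment, but the restricted closure of each left-hand side across the fragments still reaches the right-hand side; the remaining FDs each lie inside some fragment. All dependencies are preserved.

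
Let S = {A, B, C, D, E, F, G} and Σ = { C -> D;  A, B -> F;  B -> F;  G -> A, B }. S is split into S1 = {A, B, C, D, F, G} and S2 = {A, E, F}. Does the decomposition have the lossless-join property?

No

Common attributes: S1 ∩ S2 = {A, F}.
No dependency enlarges {A, F}, so (A, F)⁺ = {A, F}.
The closure contains neither all of S1 = {A, B, C, D, F, G} nor all of S2 = {A, E, F}, so the common attributes are not a superkey of either fragment. The join is lossy.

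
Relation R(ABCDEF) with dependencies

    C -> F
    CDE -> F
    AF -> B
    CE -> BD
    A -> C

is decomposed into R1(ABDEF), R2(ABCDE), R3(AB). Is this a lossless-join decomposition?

Chase test. Columns are ABCDEF; row i has aⱼ where attribute j ∈ Ri, else bᵢⱼ.
Initial tableau (one row per fragment):
  row 1: a1 a2 b13 a4 a5 a6
  row 2: a1 a2 a3 a4 a5 b26
  row 3: a1 a2 b33 b34 b35 b36
Rows 1 and 2 agree on A; apply A→C and equate their C entries.
Rows 1 and 3 agree on A; apply A→C and equate their C entries.
Rows 1 and 2 agree on C; apply C→F and equate their F entries.
Rows 1 and 3 agree on C; apply C→F and equate their F entries.
Row 1 is now all distinguished symbols — the join is lossless.

Yes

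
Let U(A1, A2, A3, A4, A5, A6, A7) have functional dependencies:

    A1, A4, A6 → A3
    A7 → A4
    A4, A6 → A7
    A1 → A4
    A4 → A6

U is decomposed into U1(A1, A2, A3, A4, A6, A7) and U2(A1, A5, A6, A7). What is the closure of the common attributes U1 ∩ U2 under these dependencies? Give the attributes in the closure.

U1 ∩ U2 = {A1, A6, A7}.
A7 → A4 applies, adding A4
A1, A4, A6 → A3 applies, adding A3
Closure: {A1, A3, A4, A6, A7}.

A1, A3, A4, A6, A7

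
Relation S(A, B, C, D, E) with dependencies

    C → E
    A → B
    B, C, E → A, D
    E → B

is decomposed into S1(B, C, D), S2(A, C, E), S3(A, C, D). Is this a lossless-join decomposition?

Chase test. Columns are A, B, C, D, E; row i has aⱼ where attribute j ∈ Si, else bᵢⱼ.
Initial tableau (one row per fragment):
  row 1: b11 a2 a3 a4 b15
  row 2: a1 b22 a3 b24 a5
  row 3: a1 b32 a3 a4 b35
Rows 1 and 2 agree on C; apply C→E and equate their E entries.
Rows 1 and 3 agree on C; apply C→E and equate their E entries.
Rows 2 and 3 agree on A; apply A→B and equate their B entries.
Rows 2 and 3 agree on B, C, E; apply B, C, E→A, D and equate their A, D entries.
Rows 1 and 2 agree on E; apply E→B and equate their B entries.
Rows 1 and 2 agree on B, C, E; apply B, C, E→A, D and equate their A, D entries.
Row 1 is now all distinguished symbols — the join is lossless.

Yes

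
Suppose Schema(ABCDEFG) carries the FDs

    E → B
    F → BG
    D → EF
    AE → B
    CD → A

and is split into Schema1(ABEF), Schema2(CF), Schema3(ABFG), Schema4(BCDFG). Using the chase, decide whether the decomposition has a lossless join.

Chase test. Columns are ABCDEFG; row i has aⱼ where attribute j ∈ Schemai, else bᵢⱼ.
Initial tableau (one row per fragment):
  row 1: a1 a2 b13 b14 a5 a6 b17
  row 2: b21 b22 a3 b24 b25 a6 b27
  row 3: a1 a2 b33 b34 b35 a6 a7
  row 4: b41 a2 a3 a4 b45 a6 a7
Rows 1 and 2 agree on F; apply F→BG and equate their BG entries.
Rows 1 and 3 agree on F; apply F→BG and equate their BG entries.
No row becomes fully distinguished — the join is lossy.

No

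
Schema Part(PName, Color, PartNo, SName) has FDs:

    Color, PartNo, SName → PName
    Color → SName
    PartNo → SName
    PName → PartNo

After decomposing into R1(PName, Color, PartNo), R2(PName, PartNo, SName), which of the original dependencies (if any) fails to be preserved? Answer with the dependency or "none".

Check Color → SName: no single fragment contains all of {Color, SName}, and the restricted closure of {Color} across the fragments never reaches {SName}.
Color, PartNo, SName → PName is preserved.
PartNo → SName is preserved.
PName → PartNo is preserved.

Color → SName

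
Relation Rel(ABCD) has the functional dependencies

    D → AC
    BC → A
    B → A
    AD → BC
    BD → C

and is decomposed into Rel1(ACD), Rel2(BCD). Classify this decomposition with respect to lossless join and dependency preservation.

Lossless test: (CD)⁺ = {ABCD}, which contains all of one fragment — lossless.
Dependency preservation: the restricted closure of {BC} across the fragments never reaches {A}, so BC → A cannot be enforced without a join — not preserved.

lossless but not dependency-preserving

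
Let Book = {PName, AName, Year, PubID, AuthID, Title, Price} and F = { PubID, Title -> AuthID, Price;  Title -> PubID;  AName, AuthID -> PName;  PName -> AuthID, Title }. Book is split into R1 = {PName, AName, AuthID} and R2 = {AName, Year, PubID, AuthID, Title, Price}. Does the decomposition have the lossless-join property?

Common attributes: R1 ∩ R2 = {AName, AuthID}.
Closure of {AName, AuthID}: AName, AuthID → PName applies, adding PName; PName → AuthID, Title applies, adding Title; Title → PubID applies, adding PubID; PubID, Title → AuthID, Price applies, adding Price. So (AName, AuthID)⁺ = {PName, AName, PubID, AuthID, Title, Price}.
This closure contains every attribute of R1, so R1 ∩ R2 → R1. The join is lossless.

Yes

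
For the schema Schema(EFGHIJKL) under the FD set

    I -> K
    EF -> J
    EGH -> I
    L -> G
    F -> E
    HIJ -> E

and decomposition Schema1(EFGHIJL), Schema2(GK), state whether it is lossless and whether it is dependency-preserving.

lossy and not dependency-preserving

Lossless test: (G)⁺ = {G}, which is a superkey of neither fragment — lossy.
Dependency preservation: the restricted closure of {I} across the fragments never reaches {K}, so I → K cannot be enforced without a join — not preserved.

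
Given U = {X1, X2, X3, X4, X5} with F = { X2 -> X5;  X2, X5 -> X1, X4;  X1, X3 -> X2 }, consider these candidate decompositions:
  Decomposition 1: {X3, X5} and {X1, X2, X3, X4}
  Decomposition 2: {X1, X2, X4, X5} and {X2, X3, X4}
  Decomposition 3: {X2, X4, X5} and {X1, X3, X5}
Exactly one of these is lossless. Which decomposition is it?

Decomposition 2

Decomposition 1: common = {X3}, closure = {X3} → lossy.
Decomposition 2: common = {X2, X4}, closure = {X1, X2, X4, X5} → lossless.
Decomposition 3: common = {X5}, closure = {X5} → lossy.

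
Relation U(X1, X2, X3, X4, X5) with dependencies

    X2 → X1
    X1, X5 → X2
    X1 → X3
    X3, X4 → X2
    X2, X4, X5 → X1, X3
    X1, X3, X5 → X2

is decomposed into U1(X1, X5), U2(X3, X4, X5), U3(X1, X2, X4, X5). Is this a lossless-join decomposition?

Chase test. Columns are X1, X2, X3, X4, X5; row i has aⱼ where attribute j ∈ Ui, else bᵢⱼ.
Initial tableau (one row per fragment):
  row 1: a1 b12 b13 b14 a5
  row 2: b21 b22 a3 a4 a5
  row 3: a1 a2 b33 a4 a5
Rows 1 and 3 agree on X1, X5; apply X1, X5→X2 and equate their X2 entries.
Rows 1 and 3 agree on X1; apply X1→X3 and equate their X3 entries.
No row becomes fully distinguished — the join is lossy.

No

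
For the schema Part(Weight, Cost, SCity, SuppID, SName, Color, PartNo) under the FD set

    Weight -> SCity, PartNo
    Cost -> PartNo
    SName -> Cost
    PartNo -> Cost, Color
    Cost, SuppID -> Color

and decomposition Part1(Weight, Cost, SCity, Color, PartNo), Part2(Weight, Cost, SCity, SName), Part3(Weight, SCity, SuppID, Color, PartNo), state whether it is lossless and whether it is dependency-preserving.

Lossless test (chase): Rows 1 and 2 agree on Weight; apply Weight→SCity, PartNo and equate their SCity, PartNo entries. Rows 1 and 2 agree on PartNo; apply PartNo→Cost, Color and equate their Cost, Color entries. Rows 1 and 3 agree on PartNo; apply PartNo→Cost, Color and equate their Cost, Color entries. No row becomes fully distinguished — the join is lossy.
Dependency preservation: Cost, SuppID → Color is not contained in any single fragment, but the restricted closure of its left-hand side across the fragments still reaches the right-hand side; the remaining FDs each lie inside some fragment. All dependencies are preserved.

lossy but dependency-preserving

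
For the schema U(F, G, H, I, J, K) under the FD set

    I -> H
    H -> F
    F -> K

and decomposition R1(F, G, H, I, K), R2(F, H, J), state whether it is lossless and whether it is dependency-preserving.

Lossless test: (F, H)⁺ = {F, H, K}, which is a superkey of neither fragment — lossy.
Dependency preservation: every FD's attributes lie within a single fragment, so each can be enforced locally — preserved.

lossy but dependency-preserving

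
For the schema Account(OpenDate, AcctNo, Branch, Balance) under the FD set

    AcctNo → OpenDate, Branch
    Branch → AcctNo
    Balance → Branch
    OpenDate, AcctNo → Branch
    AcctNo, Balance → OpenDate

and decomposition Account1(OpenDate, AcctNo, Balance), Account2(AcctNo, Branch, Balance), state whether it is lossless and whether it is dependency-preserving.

lossless and dependency-preserving

Lossless test: (AcctNo, Balance)⁺ = {OpenDate, AcctNo, Branch, Balance}, which contains all of one fragment — lossless.
Dependency preservation: AcctNo → OpenDate, Branch; OpenDate, AcctNo → Branch are not contained in any single fragment, but the restricted closure of each left-hand side across the fragments still reaches the right-hand side; the remaining FDs each lie inside some fragment. All dependencies are preserved.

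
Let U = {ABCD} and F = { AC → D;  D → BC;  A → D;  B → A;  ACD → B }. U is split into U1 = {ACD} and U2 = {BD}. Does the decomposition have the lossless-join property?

Common attributes: U1 ∩ U2 = {D}.
Closure of {D}: D → BC applies, adding BC; B → A applies, adding A. So (D)⁺ = {ABCD}.
This closure contains every attribute of U1, so U1 ∩ U2 → U1. The join is lossless.

Yes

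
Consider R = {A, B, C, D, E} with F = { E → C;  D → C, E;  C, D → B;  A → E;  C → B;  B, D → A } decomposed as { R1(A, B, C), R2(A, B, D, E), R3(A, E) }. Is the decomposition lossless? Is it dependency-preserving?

Lossless test (chase): Rows 2 and 3 agree on E; apply E→C and equate their C entries. Rows 1 and 2 agree on A; apply A→E and equate their E entries. Rows 2 and 3 agree on C; apply C→B and equate their B entries. Rows 1 and 2 agree on E; apply E→C and equate their C entries. Row 2 is now all distinguished symbols — the join is lossless.
Dependency preservation: the restricted closure of {E} across the fragments never reaches {C}, so E → C cannot be enforced without a join — not preserved.

lossless but not dependency-preserving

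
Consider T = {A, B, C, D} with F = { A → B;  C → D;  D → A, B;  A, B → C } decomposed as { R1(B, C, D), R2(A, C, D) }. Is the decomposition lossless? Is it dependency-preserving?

lossless and dependency-preserving

Lossless test: (C, D)⁺ = {A, B, C, D}, which contains all of one fragment — lossless.
Dependency preservation: A → B; D → A, B; A, B → C are not contained in any single fragment, but the restricted closure of each left-hand side across the fragments still reaches the right-hand side; the remaining FDs each lie inside some fragment. All dependencies are preserved.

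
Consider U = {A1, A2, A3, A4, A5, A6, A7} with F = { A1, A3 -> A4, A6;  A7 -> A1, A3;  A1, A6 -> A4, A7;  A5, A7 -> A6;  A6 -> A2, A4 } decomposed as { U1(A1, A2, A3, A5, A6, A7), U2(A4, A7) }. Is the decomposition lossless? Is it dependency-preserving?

lossless but not dependency-preserving

Lossless test: (A7)⁺ = {A1, A2, A3, A4, A6, A7}, which contains all of one fragment — lossless.
Dependency preservation: the restricted closure of {A6} across the fragments never reaches {A2, A4}, so A6 → A2, A4 cannot be enforced without a join — not preserved.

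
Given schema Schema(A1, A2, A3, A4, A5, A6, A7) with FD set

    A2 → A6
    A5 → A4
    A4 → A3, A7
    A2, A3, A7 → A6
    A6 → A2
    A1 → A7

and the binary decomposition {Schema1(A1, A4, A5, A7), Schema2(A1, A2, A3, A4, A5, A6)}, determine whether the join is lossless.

Common attributes: Schema1 ∩ Schema2 = {A1, A4, A5}.
Closure of {A1, A4, A5}: A4 → A3, A7 applies, adding A3, A7. So (A1, A4, A5)⁺ = {A1, A3, A4, A5, A7}.
This closure contains every attribute of Schema1, so Schema1 ∩ Schema2 → Schema1. The join is lossless.

Yes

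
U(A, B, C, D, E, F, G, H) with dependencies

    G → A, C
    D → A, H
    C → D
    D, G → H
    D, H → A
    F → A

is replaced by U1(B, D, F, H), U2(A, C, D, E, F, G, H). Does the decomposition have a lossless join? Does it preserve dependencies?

lossy but dependency-preserving

Lossless test: (D, F, H)⁺ = {A, D, F, H}, which is a superkey of neither fragment — lossy.
Dependency preservation: every FD's attributes lie within a single fragment, so each can be enforced locally — preserved.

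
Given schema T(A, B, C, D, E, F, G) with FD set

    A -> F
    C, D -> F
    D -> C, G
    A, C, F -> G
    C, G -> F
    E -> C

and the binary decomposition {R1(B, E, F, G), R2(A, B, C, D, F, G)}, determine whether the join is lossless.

Common attributes: R1 ∩ R2 = {B, F, G}.
No dependency enlarges {B, F, G}, so (B, F, G)⁺ = {B, F, G}.
The closure contains neither all of R1 = {B, E, F, G} nor all of R2 = {A, B, C, D, F, G}, so the common attributes are not a superkey of either fragment. The join is lossy.

No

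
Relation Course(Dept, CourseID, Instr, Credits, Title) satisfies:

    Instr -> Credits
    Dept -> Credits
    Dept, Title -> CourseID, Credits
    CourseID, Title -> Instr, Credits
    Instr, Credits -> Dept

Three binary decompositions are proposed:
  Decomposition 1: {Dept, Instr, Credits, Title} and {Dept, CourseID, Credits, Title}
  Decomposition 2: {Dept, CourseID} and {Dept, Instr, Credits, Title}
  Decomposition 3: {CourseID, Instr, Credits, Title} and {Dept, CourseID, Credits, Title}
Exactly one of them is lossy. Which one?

Decomposition 2

Decomposition 1: common = {Dept, Credits, Title}, closure = {Dept, CourseID, Instr, Credits, Title} → lossless.
Decomposition 2: common = {Dept}, closure = {Dept, Credits} → lossy.
Decomposition 3: common = {CourseID, Credits, Title}, closure = {Dept, CourseID, Instr, Credits, Title} → lossless.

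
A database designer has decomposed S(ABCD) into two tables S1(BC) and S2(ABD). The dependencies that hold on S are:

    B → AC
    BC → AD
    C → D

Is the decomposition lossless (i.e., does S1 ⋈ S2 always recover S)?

Yes

Common attributes: S1 ∩ S2 = {B}.
Closure of {B}: B → AC applies, adding AC; BC → AD applies, adding D. So (B)⁺ = {ABCD}.
This closure contains every attribute of S1, so S1 ∩ S2 → S1. The join is lossless.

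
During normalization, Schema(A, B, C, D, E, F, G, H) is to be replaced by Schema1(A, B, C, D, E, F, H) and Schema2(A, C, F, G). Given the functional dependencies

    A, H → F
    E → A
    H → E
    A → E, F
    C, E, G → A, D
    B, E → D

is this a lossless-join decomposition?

No

Common attributes: Schema1 ∩ Schema2 = {A, C, F}.
Closure of {A, C, F}: A → E, F applies, adding E. So (A, C, F)⁺ = {A, C, E, F}.
The closure contains neither all of Schema1 = {A, B, C, D, E, F, H} nor all of Schema2 = {A, C, F, G}, so the common attributes are not a superkey of either fragment. The join is lossy.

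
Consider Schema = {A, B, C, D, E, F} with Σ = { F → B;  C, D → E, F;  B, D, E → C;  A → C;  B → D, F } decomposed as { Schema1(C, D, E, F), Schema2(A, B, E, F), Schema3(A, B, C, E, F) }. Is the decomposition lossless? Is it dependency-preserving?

lossless and dependency-preserving

Lossless test (chase): Rows 1 and 2 agree on F; apply F→B and equate their B entries. Rows 2 and 3 agree on A; apply A→C and equate their C entries. Rows 1 and 2 agree on B; apply B→D, F and equate their D, F entries. Rows 1 and 3 agree on B; apply B→D, F and equate their D, F entries. Row 2 is now all distinguished symbols — the join is lossless.
Dependency preservation: B, D, E → C; B → D, F are not contained in any single fragment, but the restricted closure of each left-hand side across the fragments still reaches the right-hand side; the remaining FDs each lie inside some fragment. All dependencies are preserved.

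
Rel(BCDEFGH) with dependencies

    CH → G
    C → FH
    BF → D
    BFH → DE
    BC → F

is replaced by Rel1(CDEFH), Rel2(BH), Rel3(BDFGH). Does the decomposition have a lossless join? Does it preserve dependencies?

Lossless test (chase): applying each FD to every pair of rows produces no changes in the tableau, so no row becomes fully distinguished — the join is lossy.
Dependency preservation: the restricted closure of {CH} across the fragments never reaches {G}, so CH → G cannot be enforced without a join — not preserved.

lossy and not dependency-preserving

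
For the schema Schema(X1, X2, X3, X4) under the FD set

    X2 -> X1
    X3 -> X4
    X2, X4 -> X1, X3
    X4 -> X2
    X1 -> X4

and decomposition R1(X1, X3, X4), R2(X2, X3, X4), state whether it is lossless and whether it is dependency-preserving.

lossless and dependency-preserving

Lossless test: (X3, X4)⁺ = {X1, X2, X3, X4}, which contains all of one fragment — lossless.
Dependency preservation: X2 → X1; X2, X4 → X1, X3 are not contained in any single fragment, but the restricted closure of each left-hand side across the fragments still reaches the right-hand side; the remaining FDs each lie inside some fragment. All dependencies are preserved.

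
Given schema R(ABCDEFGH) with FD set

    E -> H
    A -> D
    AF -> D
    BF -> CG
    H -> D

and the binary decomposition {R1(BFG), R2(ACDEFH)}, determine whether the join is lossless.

No

Common attributes: R1 ∩ R2 = {F}.
No dependency enlarges {F}, so (F)⁺ = {F}.
The closure contains neither all of R1 = {BFG} nor all of R2 = {ACDEFH}, so the common attributes are not a superkey of either fragment. The join is lossy.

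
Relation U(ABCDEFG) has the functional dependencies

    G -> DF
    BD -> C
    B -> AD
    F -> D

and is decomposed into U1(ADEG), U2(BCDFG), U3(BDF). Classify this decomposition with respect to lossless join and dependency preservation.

lossy and not dependency-preserving

Lossless test (chase): Rows 1 and 2 agree on G; apply G→DF and equate their DF entries. Rows 2 and 3 agree on BD; apply BD→C and equate their C entries. Rows 2 and 3 agree on B; apply B→AD and equate their AD entries. No row becomes fully distinguished — the join is lossy.
Dependency preservation: the restricted closure of {B} across the fragments never reaches {AD}, so B → AD cannot be enforced without a join — not preserved.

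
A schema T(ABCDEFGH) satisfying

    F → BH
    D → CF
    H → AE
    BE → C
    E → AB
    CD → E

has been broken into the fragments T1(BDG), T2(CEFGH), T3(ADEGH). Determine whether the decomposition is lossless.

No

Chase test. Columns are ABCDEFGH; row i has aⱼ where attribute j ∈ Ti, else bᵢⱼ.
Initial tableau (one row per fragment):
  row 1: b11 a2 b13 a4 b15 b16 a7 b18
  row 2: b21 b22 a3 b24 a5 a6 a7 a8
  row 3: a1 b32 b33 a4 a5 b36 a7 a8
Rows 1 and 3 agree on D; apply D→CF and equate their CF entries.
Rows 2 and 3 agree on H; apply H→AE and equate their AE entries.
Rows 2 and 3 agree on E; apply E→AB and equate their AB entries.
Rows 1 and 3 agree on CD; apply CD→E and equate their E entries.
Rows 1 and 3 agree on F; apply F→BH and equate their BH entries.
Rows 1 and 2 agree on H; apply H→AE and equate their AE entries.
Rows 1 and 2 agree on BE; apply BE→C and equate their C entries.
No row becomes fully distinguished — the join is lossy.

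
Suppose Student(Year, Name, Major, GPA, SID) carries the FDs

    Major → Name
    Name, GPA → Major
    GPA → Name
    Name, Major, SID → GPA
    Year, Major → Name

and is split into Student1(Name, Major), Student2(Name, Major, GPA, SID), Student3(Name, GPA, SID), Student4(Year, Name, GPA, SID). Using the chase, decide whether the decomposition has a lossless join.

Yes

Chase test. Columns are Year, Name, Major, GPA, SID; row i has aⱼ where attribute j ∈ Studenti, else bᵢⱼ.
Initial tableau (one row per fragment):
  row 1: b11 a2 a3 b14 b15
  row 2: b21 a2 a3 a4 a5
  row 3: b31 a2 b33 a4 a5
  row 4: a1 a2 b43 a4 a5
Rows 2 and 3 agree on Name, GPA; apply Name, GPA→Major and equate their Major entries.
Rows 2 and 4 agree on Name, GPA; apply Name, GPA→Major and equate their Major entries.
Row 4 is now all distinguished symbols — the join is lossless.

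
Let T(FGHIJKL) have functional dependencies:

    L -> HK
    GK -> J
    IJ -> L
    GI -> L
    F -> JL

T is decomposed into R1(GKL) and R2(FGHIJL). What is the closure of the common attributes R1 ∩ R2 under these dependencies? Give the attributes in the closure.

R1 ∩ R2 = {GL}.
L → HK applies, adding HK
GK → J applies, adding J
Closure: {GHJKL}.

GHJKL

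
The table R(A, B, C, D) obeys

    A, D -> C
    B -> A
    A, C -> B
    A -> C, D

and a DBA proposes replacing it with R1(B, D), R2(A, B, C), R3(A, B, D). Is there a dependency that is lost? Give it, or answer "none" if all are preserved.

none

A, D → C: restricted closure across fragments reaches C.
B → A lies within R2.
A, C → B lies within R2.
A → C, D: restricted closure across fragments reaches C, D.
Every dependency is enforceable on the fragments, so the decomposition is dependency-preserving.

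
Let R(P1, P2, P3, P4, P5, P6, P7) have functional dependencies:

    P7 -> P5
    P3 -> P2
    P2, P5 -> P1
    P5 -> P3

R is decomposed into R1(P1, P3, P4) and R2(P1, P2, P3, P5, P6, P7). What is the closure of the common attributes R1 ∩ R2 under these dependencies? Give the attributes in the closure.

P1, P2, P3

R1 ∩ R2 = {P1, P3}.
P3 → P2 applies, adding P2
Closure: {P1, P2, P3}.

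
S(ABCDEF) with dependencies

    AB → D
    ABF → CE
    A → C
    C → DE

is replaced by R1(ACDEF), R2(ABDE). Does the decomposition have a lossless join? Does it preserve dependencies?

Lossless test: (ADE)⁺ = {ACDE}, which is a superkey of neither fragment — lossy.
Dependency preservation: ABF → CE is not contained in any single fragment, but the restricted closure of its left-hand side across the fragments still reaches the right-hand side; the remaining FDs each lie inside some fragment. All dependencies are preserved.

lossy but dependency-preserving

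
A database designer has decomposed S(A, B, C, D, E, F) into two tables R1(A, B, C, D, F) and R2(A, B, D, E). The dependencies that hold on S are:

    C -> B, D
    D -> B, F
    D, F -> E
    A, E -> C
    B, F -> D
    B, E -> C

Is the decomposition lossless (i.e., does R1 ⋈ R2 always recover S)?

Yes

Common attributes: R1 ∩ R2 = {A, B, D}.
Closure of {A, B, D}: D → B, F applies, adding F; D, F → E applies, adding E; A, E → C applies, adding C. So (A, B, D)⁺ = {A, B, C, D, E, F}.
This closure contains every attribute of R1, so R1 ∩ R2 → R1. The join is lossless.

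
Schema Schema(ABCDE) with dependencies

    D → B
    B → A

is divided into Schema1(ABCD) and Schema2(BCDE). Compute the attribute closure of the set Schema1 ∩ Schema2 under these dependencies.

ABCD

Schema1 ∩ Schema2 = {BCD}.
B → A applies, adding A
Closure: {ABCD}.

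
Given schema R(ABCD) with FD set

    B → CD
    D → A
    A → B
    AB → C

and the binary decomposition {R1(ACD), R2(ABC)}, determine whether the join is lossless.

Yes

Common attributes: R1 ∩ R2 = {AC}.
Closure of {AC}: A → B applies, adding B; B → CD applies, adding D. So (AC)⁺ = {ABCD}.
This closure contains every attribute of R1, so R1 ∩ R2 → R1. The join is lossless.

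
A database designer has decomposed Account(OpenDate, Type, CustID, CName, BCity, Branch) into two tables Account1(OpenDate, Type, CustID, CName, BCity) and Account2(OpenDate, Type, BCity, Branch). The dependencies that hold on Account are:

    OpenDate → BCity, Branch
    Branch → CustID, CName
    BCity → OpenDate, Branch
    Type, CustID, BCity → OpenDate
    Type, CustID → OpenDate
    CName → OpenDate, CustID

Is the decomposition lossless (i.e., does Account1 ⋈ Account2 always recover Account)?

Yes

Common attributes: Account1 ∩ Account2 = {OpenDate, Type, BCity}.
Closure of {OpenDate, Type, BCity}: OpenDate → BCity, Branch applies, adding Branch; Branch → CustID, CName applies, adding CustID, CName. So (OpenDate, Type, BCity)⁺ = {OpenDate, Type, CustID, CName, BCity, Branch}.
This closure contains every attribute of Account1, so Account1 ∩ Account2 → Account1. The join is lossless.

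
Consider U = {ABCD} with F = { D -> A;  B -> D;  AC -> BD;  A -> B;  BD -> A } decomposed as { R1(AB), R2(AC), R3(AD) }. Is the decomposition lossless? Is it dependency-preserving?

Lossless test (chase): Rows 1 and 2 agree on A; apply A→B and equate their B entries. Rows 1 and 3 agree on A; apply A→B and equate their B entries. Rows 1 and 2 agree on B; apply B→D and equate their D entries. Rows 1 and 3 agree on B; apply B→D and equate their D entries. Row 2 is now all distinguished symbols — the join is lossless.
Dependency preservation: B → D; AC → BD; BD → A are not contained in any single fragment, but the restricted closure of each left-hand side across the fragments still reaches the right-hand side; the remaining FDs each lie inside some fragment. All dependencies are preserved.

lossless and dependency-preserving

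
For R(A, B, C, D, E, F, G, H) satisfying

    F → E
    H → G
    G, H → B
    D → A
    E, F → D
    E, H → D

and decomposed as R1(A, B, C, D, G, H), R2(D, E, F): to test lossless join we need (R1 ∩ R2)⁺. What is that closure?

R1 ∩ R2 = {D}.
D → A applies, adding A
Closure: {A, D}.

A, D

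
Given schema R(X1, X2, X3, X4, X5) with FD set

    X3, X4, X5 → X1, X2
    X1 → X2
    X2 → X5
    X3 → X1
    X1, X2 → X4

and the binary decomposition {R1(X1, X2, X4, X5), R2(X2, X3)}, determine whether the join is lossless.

No

Common attributes: R1 ∩ R2 = {X2}.
Closure of {X2}: X2 → X5 applies, adding X5. So (X2)⁺ = {X2, X5}.
The closure contains neither all of R1 = {X1, X2, X4, X5} nor all of R2 = {X2, X3}, so the common attributes are not a superkey of either fragment. The join is lossy.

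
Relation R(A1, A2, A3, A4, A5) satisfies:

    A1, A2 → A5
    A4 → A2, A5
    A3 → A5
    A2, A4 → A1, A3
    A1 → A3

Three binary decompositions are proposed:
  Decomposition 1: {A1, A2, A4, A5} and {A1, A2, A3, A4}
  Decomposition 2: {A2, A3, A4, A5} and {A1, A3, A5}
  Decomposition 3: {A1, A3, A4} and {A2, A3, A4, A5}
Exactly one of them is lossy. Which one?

Decomposition 2

Decomposition 1: common = {A1, A2, A4}, closure = {A1, A2, A3, A4, A5} → lossless.
Decomposition 2: common = {A3, A5}, closure = {A3, A5} → lossy.
Decomposition 3: common = {A3, A4}, closure = {A1, A2, A3, A4, A5} → lossless.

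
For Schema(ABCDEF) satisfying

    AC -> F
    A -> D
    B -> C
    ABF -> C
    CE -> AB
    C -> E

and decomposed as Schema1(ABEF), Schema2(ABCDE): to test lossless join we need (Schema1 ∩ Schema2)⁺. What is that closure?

Schema1 ∩ Schema2 = {ABE}.
A → D applies, adding D
B → C applies, adding C
AC → F applies, adding F
Closure: {ABCDEF}.

ABCDEF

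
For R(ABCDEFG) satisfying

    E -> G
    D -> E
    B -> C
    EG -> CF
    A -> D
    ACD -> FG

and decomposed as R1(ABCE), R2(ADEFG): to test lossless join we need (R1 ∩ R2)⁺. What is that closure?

ACDEFG

R1 ∩ R2 = {AE}.
E → G applies, adding G
EG → CF applies, adding CF
A → D applies, adding D
Closure: {ACDEFG}.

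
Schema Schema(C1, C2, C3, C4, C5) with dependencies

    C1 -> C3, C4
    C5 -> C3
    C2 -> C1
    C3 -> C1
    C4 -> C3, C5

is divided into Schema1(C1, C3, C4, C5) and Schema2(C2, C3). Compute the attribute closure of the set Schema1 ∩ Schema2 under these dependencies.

C1, C3, C4, C5

Schema1 ∩ Schema2 = {C3}.
C3 → C1 applies, adding C1
C1 → C3, C4 applies, adding C4
C4 → C3, C5 applies, adding C5
Closure: {C1, C3, C4, C5}.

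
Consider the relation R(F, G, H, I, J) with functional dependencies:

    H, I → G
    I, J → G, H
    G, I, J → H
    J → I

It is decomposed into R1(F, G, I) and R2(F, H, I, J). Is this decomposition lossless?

No

Common attributes: R1 ∩ R2 = {F, I}.
No dependency enlarges {F, I}, so (F, I)⁺ = {F, I}.
The closure contains neither all of R1 = {F, G, I} nor all of R2 = {F, H, I, J}, so the common attributes are not a superkey of either fragment. The join is lossy.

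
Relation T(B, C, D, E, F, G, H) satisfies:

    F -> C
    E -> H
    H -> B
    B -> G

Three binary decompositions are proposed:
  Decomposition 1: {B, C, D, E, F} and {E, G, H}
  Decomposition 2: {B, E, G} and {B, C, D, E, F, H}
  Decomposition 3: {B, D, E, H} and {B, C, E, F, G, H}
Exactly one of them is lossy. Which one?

Decomposition 3

Decomposition 1: common = {E}, closure = {B, E, G, H} → lossless.
Decomposition 2: common = {B, E}, closure = {B, E, G, H} → lossless.
Decomposition 3: common = {B, E, H}, closure = {B, E, G, H} → lossy.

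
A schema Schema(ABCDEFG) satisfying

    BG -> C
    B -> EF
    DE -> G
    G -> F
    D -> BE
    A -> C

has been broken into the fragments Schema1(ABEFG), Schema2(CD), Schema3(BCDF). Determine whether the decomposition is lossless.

Chase test. Columns are ABCDEFG; row i has aⱼ where attribute j ∈ Schemai, else bᵢⱼ.
Initial tableau (one row per fragment):
  row 1: a1 a2 b13 b14 a5 a6 a7
  row 2: b21 b22 a3 a4 b25 b26 b27
  row 3: b31 a2 a3 a4 b35 a6 b37
Rows 1 and 3 agree on B; apply B→EF and equate their EF entries.
Rows 2 and 3 agree on D; apply D→BE and equate their BE entries.
Rows 1 and 2 agree on B; apply B→EF and equate their EF entries.
Rows 2 and 3 agree on DE; apply DE→G and equate their G entries.
No row becomes fully distinguished — the join is lossy.

No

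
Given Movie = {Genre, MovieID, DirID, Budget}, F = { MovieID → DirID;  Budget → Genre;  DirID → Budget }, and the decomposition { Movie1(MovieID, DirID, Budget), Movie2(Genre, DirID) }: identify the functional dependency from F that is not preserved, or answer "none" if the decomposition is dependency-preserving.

Budget → Genre

Check Budget → Genre: no single fragment contains all of {Genre, Budget}, and the restricted closure of {Budget} across the fragments never reaches {Genre}.
MovieID → DirID is preserved.
DirID → Budget is preserved.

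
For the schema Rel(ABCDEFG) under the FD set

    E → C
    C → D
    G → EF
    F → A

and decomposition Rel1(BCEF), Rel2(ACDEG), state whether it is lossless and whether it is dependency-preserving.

Lossless test: (CE)⁺ = {CDE}, which is a superkey of neither fragment — lossy.
Dependency preservation: the restricted closure of {G} across the fragments never reaches {EF}, so G → EF cannot be enforced without a join — not preserved.

lossy and not dependency-preserving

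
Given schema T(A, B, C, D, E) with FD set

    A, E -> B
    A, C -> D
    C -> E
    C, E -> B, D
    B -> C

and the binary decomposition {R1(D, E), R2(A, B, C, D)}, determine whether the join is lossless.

No

Common attributes: R1 ∩ R2 = {D}.
No dependency enlarges {D}, so (D)⁺ = {D}.
The closure contains neither all of R1 = {D, E} nor all of R2 = {A, B, C, D}, so the common attributes are not a superkey of either fragment. The join is lossy.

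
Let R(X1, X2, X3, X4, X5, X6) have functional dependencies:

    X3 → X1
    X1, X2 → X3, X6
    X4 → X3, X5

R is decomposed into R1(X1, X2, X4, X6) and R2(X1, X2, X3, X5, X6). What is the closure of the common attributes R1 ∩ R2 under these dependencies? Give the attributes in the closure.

X1, X2, X3, X6

R1 ∩ R2 = {X1, X2, X6}.
X1, X2 → X3, X6 applies, adding X3
Closure: {X1, X2, X3, X6}.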